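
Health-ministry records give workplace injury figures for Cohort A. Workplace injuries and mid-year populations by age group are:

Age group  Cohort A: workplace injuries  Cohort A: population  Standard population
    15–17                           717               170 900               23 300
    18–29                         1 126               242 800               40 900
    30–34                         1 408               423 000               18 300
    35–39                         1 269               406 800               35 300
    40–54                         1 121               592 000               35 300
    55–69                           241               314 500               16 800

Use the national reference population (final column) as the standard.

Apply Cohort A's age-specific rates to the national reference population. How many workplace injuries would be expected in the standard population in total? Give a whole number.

Age-specific rates per 10 000 for Cohort A: 41.95, 46.38, 33.29, 31.19, 18.94, 7.66.
Expected workplace injuries = Σ (standard pop × age-specific rate ÷ 10 000)
= 23 300×41.95/10 000 + 40 900×46.38/10 000 + 18 300×33.29/10 000 + 35 300×31.19/10 000 + 35 300×18.94/10 000 + 16 800×7.66/10 000
= 97.75 + 189.68 + 60.91 + 110.12 + 66.84 + 12.87 = 538.18.

538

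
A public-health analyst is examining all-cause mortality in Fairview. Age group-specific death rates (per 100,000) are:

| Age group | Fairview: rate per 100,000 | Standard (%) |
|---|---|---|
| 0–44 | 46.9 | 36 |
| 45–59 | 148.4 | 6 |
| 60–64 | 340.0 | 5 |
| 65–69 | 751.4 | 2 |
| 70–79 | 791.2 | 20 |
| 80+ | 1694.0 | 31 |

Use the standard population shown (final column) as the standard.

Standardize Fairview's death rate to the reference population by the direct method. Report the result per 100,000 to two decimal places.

Standard weights: 0.36, 0.06, 0.05, 0.02, 0.20, 0.31.
Standardized rate: 0.3600×46.9 + 0.0600×148.4 + 0.0500×340.0 + 0.0200×751.4 + 0.2000×791.2 + 0.3100×1694.0 = 741.1960 per 100,000.

741.20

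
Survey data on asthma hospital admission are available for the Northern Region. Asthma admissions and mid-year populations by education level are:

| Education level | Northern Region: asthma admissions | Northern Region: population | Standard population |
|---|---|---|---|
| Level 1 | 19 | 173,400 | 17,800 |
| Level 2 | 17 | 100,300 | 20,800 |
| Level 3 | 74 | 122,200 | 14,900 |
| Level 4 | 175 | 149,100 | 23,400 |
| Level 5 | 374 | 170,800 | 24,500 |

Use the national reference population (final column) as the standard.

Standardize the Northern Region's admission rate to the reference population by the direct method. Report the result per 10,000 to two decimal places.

9.43

Education-specific rates per 10,000 for the Northern Region: 1.10, 1.69, 6.06, 11.74, 21.90.
Standard total = 101,400; weights = 0.1755, 0.2051, 0.1469, 0.2308, 0.2416.
Standardized rate: 0.1755×1.10 + 0.2051×1.69 + 0.1469×6.06 + 0.2308×11.74 + 0.2416×21.90 = 9.4291 per 10,000.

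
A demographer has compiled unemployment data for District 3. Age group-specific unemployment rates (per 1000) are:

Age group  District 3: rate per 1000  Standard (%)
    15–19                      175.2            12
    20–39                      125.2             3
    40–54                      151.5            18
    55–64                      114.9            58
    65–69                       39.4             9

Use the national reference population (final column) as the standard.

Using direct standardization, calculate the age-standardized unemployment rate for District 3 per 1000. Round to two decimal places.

122.24

Standard weights: 0.12, 0.03, 0.18, 0.58, 0.09.
Standardized rate: 0.1200×175.2 + 0.0300×125.2 + 0.1800×151.5 + 0.5800×114.9 + 0.0900×39.4 = 122.2380 per 1000.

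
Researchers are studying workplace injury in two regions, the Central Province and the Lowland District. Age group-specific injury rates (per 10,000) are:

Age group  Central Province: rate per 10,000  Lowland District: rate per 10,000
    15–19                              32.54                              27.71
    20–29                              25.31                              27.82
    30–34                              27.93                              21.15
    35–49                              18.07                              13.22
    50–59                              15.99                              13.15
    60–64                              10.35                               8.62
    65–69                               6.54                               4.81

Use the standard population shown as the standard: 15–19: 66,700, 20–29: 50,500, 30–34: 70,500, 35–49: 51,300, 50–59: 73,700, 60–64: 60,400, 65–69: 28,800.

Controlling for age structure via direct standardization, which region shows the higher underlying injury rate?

Central Province

Standard total = 401,900; weights = 0.1660, 0.1257, 0.1754, 0.1276, 0.1834, 0.1503, 0.0717.
The Central Province: 0.1660×32.54 + 0.1257×25.31 + 0.1754×27.93 + 0.1276×18.07 + 0.1834×15.99 + 0.1503×10.35 + 0.0717×6.54 = 20.7429 per 10,000.
The Lowland District: 0.1660×27.71 + 0.1257×27.82 + 0.1754×21.15 + 0.1276×13.22 + 0.1834×13.15 + 0.1503×8.62 + 0.0717×4.81 = 17.5436 per 10,000.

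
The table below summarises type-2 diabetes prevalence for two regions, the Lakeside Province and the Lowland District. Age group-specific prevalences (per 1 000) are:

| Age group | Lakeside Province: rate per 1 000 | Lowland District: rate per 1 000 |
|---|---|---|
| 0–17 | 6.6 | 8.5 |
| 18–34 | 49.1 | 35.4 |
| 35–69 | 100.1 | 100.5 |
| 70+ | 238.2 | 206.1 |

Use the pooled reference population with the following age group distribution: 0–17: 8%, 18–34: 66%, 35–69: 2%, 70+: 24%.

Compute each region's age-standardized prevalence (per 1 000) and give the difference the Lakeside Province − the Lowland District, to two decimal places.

Standard weights: 0.08, 0.66, 0.02, 0.24.
The Lakeside Province: 0.0800×6.6 + 0.6600×49.1 + 0.0200×100.1 + 0.2400×238.2 = 92.1040 per 1 000.
The Lowland District: 0.0800×8.5 + 0.6600×35.4 + 0.0200×100.5 + 0.2400×206.1 = 75.5180 per 1 000.
Difference = 92.1040 − 75.5180 = 16.5860.

16.59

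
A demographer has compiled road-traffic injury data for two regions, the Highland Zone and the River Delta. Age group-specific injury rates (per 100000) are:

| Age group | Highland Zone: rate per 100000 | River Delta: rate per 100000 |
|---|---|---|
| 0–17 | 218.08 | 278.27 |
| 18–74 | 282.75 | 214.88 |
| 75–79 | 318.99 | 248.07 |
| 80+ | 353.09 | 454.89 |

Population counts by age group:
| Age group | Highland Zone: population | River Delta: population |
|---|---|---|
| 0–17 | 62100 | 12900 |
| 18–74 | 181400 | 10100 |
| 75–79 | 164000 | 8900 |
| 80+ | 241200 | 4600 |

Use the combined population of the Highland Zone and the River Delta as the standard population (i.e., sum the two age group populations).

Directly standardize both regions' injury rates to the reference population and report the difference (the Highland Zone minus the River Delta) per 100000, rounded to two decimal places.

Combined standard total = 685200; weights = 0.1095, 0.2795, 0.2523, 0.3587.
The Highland Zone: 0.1095×218.08 + 0.2795×282.75 + 0.2523×318.99 + 0.3587×353.09 = 310.0489 per 100000.
The River Delta: 0.1095×278.27 + 0.2795×214.88 + 0.2523×248.07 + 0.3587×454.89 = 316.2916 per 100000.
Difference = 310.0489 − 316.2916 = -6.2427.

-6.24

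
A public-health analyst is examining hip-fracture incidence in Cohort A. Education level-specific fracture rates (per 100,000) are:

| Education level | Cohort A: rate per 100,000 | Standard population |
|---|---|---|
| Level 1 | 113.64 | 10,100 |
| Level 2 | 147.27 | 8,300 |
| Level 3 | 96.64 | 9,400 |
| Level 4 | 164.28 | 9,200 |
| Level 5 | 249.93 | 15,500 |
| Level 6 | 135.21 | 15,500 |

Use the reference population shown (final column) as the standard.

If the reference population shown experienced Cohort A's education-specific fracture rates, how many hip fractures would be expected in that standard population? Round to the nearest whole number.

Expected hip fractures = Σ (standard pop × education-specific rate ÷ 100,000)
= 10,100×113.64/100,000 + 8,300×147.27/100,000 + 9,400×96.64/100,000 + 9,200×164.28/100,000 + 15,500×249.93/100,000 + 15,500×135.21/100,000
= 11.48 + 12.22 + 9.08 + 15.11 + 38.74 + 20.96 = 107.60.

108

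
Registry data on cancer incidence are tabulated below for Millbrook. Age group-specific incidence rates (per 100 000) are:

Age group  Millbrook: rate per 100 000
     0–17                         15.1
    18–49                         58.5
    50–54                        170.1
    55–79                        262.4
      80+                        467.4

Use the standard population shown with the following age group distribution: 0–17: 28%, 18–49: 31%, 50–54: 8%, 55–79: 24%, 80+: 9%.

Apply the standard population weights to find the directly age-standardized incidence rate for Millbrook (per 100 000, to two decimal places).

Standard weights: 0.28, 0.31, 0.08, 0.24, 0.09.
Standardized rate: 0.2800×15.1 + 0.3100×58.5 + 0.0800×170.1 + 0.2400×262.4 + 0.0900×467.4 = 141.0130 per 100 000.

141.01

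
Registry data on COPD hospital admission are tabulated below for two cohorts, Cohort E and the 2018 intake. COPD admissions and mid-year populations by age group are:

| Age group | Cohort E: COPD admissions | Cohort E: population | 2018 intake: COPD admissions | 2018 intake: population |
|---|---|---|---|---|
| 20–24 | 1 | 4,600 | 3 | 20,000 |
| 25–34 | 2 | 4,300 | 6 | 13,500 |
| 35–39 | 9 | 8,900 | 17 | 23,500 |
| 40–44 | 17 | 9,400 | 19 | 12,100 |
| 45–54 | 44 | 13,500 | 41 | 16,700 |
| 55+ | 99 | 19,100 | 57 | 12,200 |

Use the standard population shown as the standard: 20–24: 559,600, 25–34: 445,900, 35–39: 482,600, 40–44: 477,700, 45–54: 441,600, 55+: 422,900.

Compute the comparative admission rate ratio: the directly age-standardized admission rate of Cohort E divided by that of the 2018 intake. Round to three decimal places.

1.196

Age-specific rates per 10,000 for Cohort E: 2.17, 4.65, 10.11, 18.09, 32.59, 51.83.
For the 2018 intake: 1.50, 4.44, 7.23, 15.70, 24.55, 46.72.
Standard total = 2,830,300; weights = 0.1977, 0.1575, 0.1705, 0.1688, 0.1560, 0.1494.
Cohort E: 0.1977×2.17 + 0.1575×4.65 + 0.1705×10.11 + 0.1688×18.09 + 0.1560×32.59 + 0.1494×51.83 = 18.7693 per 10,000.
The 2018 intake: 0.1977×1.50 + 0.1575×4.44 + 0.1705×7.23 + 0.1688×15.70 + 0.1560×24.55 + 0.1494×46.72 = 15.6922 per 10,000.
Ratio = 18.7693 ÷ 15.6922 = 1.19610.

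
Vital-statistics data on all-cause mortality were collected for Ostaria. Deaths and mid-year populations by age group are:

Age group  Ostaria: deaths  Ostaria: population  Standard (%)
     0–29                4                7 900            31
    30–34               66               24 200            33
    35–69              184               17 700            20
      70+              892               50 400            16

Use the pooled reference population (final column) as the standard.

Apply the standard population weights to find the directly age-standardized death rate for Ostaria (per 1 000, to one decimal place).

6.0

Age-specific rates per 1 000 for Ostaria: 0.506, 2.727, 10.395, 17.698.
Standard weights: 0.31, 0.33, 0.20, 0.16.
Standardized rate: 0.3100×0.506 + 0.3300×2.727 + 0.2000×10.395 + 0.1600×17.698 = 5.9678 per 1 000.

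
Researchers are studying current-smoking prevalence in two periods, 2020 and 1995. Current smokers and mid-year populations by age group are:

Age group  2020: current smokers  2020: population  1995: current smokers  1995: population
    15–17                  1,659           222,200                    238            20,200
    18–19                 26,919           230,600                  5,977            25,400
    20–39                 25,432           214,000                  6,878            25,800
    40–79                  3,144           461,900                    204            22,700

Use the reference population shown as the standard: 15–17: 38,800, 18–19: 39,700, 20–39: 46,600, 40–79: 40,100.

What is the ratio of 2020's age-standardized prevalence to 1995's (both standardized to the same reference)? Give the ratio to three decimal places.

Age-specific rates per 1,000 for 2020: 7.466, 116.735, 118.841, 6.807.
For 1995: 11.782, 235.315, 266.589, 8.987.
Standard total = 165,200; weights = 0.2349, 0.2403, 0.2821, 0.2427.
2020: 0.2349×7.466 + 0.2403×116.735 + 0.2821×118.841 + 0.2427×6.807 = 64.9818 per 1,000.
1995: 0.2349×11.782 + 0.2403×235.315 + 0.2821×266.589 + 0.2427×8.987 = 136.6984 per 1,000.
Ratio = 64.9818 ÷ 136.6984 = 0.47537.

0.475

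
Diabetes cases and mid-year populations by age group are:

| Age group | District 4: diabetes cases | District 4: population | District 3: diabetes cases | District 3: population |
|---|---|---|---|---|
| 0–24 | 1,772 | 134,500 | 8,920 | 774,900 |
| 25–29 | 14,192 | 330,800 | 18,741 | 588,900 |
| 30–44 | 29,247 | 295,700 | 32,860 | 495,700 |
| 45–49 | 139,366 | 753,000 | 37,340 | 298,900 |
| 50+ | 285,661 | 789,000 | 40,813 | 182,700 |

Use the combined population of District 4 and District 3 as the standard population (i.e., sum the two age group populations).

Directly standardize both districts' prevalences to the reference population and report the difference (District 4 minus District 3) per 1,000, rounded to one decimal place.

50.7

Age-specific rates per 1,000 for District 4: 13.175, 42.902, 98.908, 185.081, 362.054.
For District 3: 11.511, 31.824, 66.290, 124.925, 223.388.
Combined standard total = 4,644,100; weights = 0.1958, 0.1980, 0.1704, 0.2265, 0.2092.
District 4: 0.1958×13.175 + 0.1980×42.902 + 0.1704×98.908 + 0.2265×185.081 + 0.2092×362.054 = 145.6060 per 1,000.
District 3: 0.1958×11.511 + 0.1980×31.824 + 0.1704×66.290 + 0.2265×124.925 + 0.2092×223.388 = 94.8888 per 1,000.
Difference = 145.6060 − 94.8888 = 50.7172.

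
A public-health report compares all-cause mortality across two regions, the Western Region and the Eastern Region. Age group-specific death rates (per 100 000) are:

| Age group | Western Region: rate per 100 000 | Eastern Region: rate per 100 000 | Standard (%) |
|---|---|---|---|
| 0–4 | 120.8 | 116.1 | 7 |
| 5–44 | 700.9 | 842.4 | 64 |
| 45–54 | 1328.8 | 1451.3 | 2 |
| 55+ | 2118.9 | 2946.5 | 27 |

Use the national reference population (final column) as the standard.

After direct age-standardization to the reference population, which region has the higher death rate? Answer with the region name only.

Eastern Region

Standard weights: 0.07, 0.64, 0.02, 0.27.
The Western Region: 0.0700×120.8 + 0.6400×700.9 + 0.0200×1328.8 + 0.2700×2118.9 = 1055.7110 per 100 000.
The Eastern Region: 0.0700×116.1 + 0.6400×842.4 + 0.0200×1451.3 + 0.2700×2946.5 = 1371.8440 per 100 000.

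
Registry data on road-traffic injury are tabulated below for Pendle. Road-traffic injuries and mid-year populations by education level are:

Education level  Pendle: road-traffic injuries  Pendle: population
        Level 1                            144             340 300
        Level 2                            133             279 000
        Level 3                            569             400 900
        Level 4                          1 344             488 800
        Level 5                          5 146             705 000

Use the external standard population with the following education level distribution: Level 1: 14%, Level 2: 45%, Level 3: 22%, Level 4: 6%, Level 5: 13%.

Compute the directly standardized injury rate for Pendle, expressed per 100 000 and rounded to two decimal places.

Education-specific rates per 100 000 for Pendle: 42.32, 47.67, 141.93, 274.96, 729.93.
Standard weights: 0.14, 0.45, 0.22, 0.06, 0.13.
Standardized rate: 0.1400×42.32 + 0.4500×47.67 + 0.2200×141.93 + 0.0600×274.96 + 0.1300×729.93 = 169.9889 per 100 000.

169.99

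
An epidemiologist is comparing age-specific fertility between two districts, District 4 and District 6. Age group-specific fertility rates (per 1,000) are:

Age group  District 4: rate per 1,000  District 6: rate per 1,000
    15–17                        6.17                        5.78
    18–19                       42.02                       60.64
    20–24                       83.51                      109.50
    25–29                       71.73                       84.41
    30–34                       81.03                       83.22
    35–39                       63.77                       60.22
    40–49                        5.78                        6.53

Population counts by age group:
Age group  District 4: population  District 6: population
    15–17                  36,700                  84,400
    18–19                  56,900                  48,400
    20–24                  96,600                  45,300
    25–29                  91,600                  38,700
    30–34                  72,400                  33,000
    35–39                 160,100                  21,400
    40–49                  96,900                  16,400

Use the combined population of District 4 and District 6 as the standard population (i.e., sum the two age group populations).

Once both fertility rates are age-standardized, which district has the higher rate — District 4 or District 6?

District 6

Combined standard total = 898,800; weights = 0.1347, 0.1172, 0.1579, 0.1450, 0.1173, 0.2019, 0.1261.
District 4: 0.1347×6.17 + 0.1172×42.02 + 0.1579×83.51 + 0.1450×71.73 + 0.1173×81.03 + 0.2019×63.77 + 0.1261×5.78 = 52.4456 per 1,000.
District 6: 0.1347×5.78 + 0.1172×60.64 + 0.1579×109.50 + 0.1450×84.41 + 0.1173×83.22 + 0.2019×60.22 + 0.1261×6.53 = 60.1504 per 1,000.
The crude rates (55.45 vs 54.91) would put District 4 higher, but that reflects its age composition; once standardized to a common age structure, District 6 has the higher underlying rate.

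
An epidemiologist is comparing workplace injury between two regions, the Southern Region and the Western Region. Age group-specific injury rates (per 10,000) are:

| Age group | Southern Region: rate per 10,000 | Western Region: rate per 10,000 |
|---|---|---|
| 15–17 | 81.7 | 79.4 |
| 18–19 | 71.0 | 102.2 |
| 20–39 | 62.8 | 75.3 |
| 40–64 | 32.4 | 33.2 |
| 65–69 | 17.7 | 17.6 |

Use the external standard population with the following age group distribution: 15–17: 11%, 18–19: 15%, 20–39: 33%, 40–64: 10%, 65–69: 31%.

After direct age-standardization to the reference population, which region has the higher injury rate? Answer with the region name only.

Standard weights: 0.11, 0.15, 0.33, 0.10, 0.31.
The Southern Region: 0.1100×81.7 + 0.1500×71.0 + 0.3300×62.8 + 0.1000×32.4 + 0.3100×17.7 = 49.0880 per 10,000.
The Western Region: 0.1100×79.4 + 0.1500×102.2 + 0.3300×75.3 + 0.1000×33.2 + 0.3100×17.6 = 57.6890 per 10,000.

Western Region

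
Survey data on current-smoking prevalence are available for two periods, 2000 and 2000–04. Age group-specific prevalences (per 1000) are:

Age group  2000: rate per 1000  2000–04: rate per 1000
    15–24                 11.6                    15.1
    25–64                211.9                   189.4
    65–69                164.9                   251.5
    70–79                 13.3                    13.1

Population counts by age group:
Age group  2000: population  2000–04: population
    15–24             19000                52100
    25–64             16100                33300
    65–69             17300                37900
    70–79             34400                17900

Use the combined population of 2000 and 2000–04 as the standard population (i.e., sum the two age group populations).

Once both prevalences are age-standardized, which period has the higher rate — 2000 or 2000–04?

2000–04

Combined standard total = 228000; weights = 0.3118, 0.2167, 0.2421, 0.2294.
2000: 0.3118×11.6 + 0.2167×211.9 + 0.2421×164.9 + 0.2294×13.3 = 92.5030 per 1000.
2000–04: 0.3118×15.1 + 0.2167×189.4 + 0.2421×251.5 + 0.2294×13.1 = 109.6399 per 1000.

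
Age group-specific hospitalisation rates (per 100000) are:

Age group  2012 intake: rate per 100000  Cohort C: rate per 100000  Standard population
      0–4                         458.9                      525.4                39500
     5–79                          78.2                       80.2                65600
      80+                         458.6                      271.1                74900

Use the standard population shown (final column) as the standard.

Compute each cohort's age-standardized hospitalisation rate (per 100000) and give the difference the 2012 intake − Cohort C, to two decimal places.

Standard total = 180000; weights = 0.2194, 0.3644, 0.4161.
The 2012 intake: 0.2194×458.9 + 0.3644×78.2 + 0.4161×458.6 = 320.0312 per 100000.
Cohort C: 0.2194×525.4 + 0.3644×80.2 + 0.4161×271.1 = 257.3323 per 100000.
Difference = 320.0312 − 257.3323 = 62.6989.

62.70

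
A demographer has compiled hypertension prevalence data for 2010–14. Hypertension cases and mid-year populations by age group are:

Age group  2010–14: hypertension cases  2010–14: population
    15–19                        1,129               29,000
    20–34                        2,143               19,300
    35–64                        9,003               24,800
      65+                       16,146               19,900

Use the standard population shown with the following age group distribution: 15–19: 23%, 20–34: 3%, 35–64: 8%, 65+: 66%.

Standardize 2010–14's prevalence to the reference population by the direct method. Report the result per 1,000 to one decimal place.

576.8

Age-specific rates per 1,000 for 2010–14: 38.931, 111.036, 363.024, 811.357.
Standard weights: 0.23, 0.03, 0.08, 0.66.
Standardized rate: 0.2300×38.931 + 0.0300×111.036 + 0.0800×363.024 + 0.6600×811.357 = 576.8226 per 1,000.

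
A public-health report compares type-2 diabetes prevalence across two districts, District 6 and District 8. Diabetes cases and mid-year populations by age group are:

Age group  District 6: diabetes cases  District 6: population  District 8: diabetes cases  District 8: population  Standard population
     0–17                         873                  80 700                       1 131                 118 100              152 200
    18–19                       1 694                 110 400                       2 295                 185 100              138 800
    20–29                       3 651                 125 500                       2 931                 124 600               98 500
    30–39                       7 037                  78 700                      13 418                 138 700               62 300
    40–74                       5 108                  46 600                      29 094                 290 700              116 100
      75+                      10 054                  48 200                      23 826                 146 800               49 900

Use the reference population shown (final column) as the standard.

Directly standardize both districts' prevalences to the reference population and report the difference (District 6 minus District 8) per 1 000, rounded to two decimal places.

Age-specific rates per 1 000 for District 6: 10.818, 15.344, 29.092, 89.416, 109.614, 208.589.
For District 8: 9.577, 12.399, 23.523, 96.741, 100.083, 162.302.
Standard total = 617 800; weights = 0.2464, 0.2247, 0.1594, 0.1008, 0.1879, 0.0808.
District 6: 0.2464×10.818 + 0.2247×15.344 + 0.1594×29.092 + 0.1008×89.416 + 0.1879×109.614 + 0.0808×208.589 = 57.2145 per 1 000.
District 8: 0.2464×9.577 + 0.2247×12.399 + 0.1594×23.523 + 0.1008×96.741 + 0.1879×100.083 + 0.0808×162.302 = 50.5681 per 1 000.
Difference = 57.2145 − 50.5681 = 6.6464.

6.65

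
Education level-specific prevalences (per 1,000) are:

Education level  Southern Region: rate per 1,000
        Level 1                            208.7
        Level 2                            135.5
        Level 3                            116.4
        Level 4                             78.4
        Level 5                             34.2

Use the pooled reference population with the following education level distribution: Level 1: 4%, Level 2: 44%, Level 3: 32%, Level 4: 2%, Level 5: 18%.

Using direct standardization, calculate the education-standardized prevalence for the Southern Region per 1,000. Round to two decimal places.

Standard weights: 0.04, 0.44, 0.32, 0.02, 0.18.
Standardized rate: 0.0400×208.7 + 0.4400×135.5 + 0.3200×116.4 + 0.0200×78.4 + 0.1800×34.2 = 112.9400 per 1,000.

112.94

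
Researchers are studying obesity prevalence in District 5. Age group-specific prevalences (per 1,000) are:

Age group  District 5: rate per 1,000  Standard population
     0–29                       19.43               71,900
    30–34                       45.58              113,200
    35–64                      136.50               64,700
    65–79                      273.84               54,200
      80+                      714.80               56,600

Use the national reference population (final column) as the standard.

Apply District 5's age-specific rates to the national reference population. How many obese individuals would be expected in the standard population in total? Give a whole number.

Expected obese individuals = Σ (standard pop × age-specific rate ÷ 1,000)
= 71,900×19.43/1,000 + 113,200×45.58/1,000 + 64,700×136.50/1,000 + 54,200×273.84/1,000 + 56,600×714.80/1,000
= 1397.02 + 5159.66 + 8831.55 + 14842.13 + 40457.68 = 70688.03.

70688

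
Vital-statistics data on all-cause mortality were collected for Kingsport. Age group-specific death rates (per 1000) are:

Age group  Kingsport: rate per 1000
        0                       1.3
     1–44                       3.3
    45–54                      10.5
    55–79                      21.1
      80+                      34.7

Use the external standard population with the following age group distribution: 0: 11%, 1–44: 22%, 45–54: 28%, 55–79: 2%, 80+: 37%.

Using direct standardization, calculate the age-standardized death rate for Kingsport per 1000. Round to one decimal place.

Standard weights: 0.11, 0.22, 0.28, 0.02, 0.37.
Standardized rate: 0.1100×1.3 + 0.2200×3.3 + 0.2800×10.5 + 0.0200×21.1 + 0.3700×34.7 = 17.0700 per 1000.

17.1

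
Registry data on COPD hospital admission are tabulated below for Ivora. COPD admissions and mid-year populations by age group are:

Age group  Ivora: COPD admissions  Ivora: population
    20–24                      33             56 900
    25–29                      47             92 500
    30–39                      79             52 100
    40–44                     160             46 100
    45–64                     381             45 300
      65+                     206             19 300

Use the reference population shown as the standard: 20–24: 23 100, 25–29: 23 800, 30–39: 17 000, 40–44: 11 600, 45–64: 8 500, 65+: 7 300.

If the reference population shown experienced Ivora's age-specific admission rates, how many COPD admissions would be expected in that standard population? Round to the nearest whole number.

Age-specific rates per 10 000 for Ivora: 5.80, 5.08, 15.16, 34.71, 84.11, 106.74.
Expected COPD admissions = Σ (standard pop × age-specific rate ÷ 10 000)
= 23 100×5.80/10 000 + 23 800×5.08/10 000 + 17 000×15.16/10 000 + 11 600×34.71/10 000 + 8 500×84.11/10 000 + 7 300×106.74/10 000
= 13.40 + 12.09 + 25.78 + 40.26 + 71.49 + 77.92 = 240.93.

241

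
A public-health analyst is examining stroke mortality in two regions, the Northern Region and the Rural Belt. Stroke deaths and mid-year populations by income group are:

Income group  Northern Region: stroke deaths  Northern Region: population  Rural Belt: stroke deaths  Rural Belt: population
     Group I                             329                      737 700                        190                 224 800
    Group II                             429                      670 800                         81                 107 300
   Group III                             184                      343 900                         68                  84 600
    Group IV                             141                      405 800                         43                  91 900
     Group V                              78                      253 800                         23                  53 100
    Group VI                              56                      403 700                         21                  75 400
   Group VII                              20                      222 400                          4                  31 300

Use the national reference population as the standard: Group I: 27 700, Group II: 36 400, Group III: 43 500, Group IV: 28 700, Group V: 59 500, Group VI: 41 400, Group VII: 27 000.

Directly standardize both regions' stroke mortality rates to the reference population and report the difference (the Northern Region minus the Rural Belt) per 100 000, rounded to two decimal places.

-16.92

Income-specific rates per 100 000 for the Northern Region: 44.60, 63.95, 53.50, 34.75, 30.73, 13.87, 8.99.
For the Rural Belt: 84.52, 75.49, 80.38, 46.79, 43.31, 27.85, 12.78.
Standard total = 264 200; weights = 0.1048, 0.1378, 0.1646, 0.1086, 0.2252, 0.1567, 0.1022.
The Northern Region: 0.1048×44.60 + 0.1378×63.95 + 0.1646×53.50 + 0.1086×34.75 + 0.2252×30.73 + 0.1567×13.87 + 0.1022×8.99 = 36.0848 per 100 000.
The Rural Belt: 0.1048×84.52 + 0.1378×75.49 + 0.1646×80.38 + 0.1086×46.79 + 0.2252×43.31 + 0.1567×27.85 + 0.1022×12.78 = 53.0039 per 100 000.
Difference = 36.0848 − 53.0039 = -16.9191.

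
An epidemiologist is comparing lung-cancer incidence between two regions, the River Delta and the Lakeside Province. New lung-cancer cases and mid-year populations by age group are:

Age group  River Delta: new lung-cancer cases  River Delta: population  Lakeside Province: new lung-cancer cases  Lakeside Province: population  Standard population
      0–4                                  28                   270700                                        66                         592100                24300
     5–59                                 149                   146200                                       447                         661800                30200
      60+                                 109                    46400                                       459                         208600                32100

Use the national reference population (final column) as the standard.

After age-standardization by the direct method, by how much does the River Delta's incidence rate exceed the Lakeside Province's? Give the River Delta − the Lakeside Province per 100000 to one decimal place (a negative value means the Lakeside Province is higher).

17.3

Age-specific rates per 100000 for the River Delta: 10.34, 101.92, 234.91.
For the Lakeside Province: 11.15, 67.54, 220.04.
Standard total = 86600; weights = 0.2806, 0.3487, 0.3707.
The River Delta: 0.2806×10.34 + 0.3487×101.92 + 0.3707×234.91 = 125.5187 per 100000.
The Lakeside Province: 0.2806×11.15 + 0.3487×67.54 + 0.3707×220.04 = 108.2436 per 100000.
Difference = 125.5187 − 108.2436 = 17.2751.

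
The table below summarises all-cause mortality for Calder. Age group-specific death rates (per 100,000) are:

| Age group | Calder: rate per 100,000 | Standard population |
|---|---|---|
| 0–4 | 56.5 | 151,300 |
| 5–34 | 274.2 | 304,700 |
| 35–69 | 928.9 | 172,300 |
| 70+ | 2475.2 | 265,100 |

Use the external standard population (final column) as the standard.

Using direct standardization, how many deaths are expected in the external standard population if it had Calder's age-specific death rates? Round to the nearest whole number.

Expected deaths = Σ (standard pop × age-specific rate ÷ 100,000)
= 151,300×56.5/100,000 + 304,700×274.2/100,000 + 172,300×928.9/100,000 + 265,100×2475.2/100,000
= 85.48 + 835.49 + 1600.49 + 6561.76 = 9083.22.

9083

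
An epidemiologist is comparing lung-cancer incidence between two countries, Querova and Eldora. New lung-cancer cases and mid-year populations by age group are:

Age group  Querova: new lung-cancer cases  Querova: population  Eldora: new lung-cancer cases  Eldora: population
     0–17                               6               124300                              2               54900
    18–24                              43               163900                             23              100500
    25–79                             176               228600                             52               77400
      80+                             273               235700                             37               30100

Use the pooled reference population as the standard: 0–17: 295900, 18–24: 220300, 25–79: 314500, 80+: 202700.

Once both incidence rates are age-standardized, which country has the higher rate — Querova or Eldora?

Querova

Age-specific rates per 100000 for Querova: 4.83, 26.24, 76.99, 115.83.
For Eldora: 3.64, 22.89, 67.18, 122.92.
Standard total = 1033400; weights = 0.2863, 0.2132, 0.3043, 0.1961.
Querova: 0.2863×4.83 + 0.2132×26.24 + 0.3043×76.99 + 0.1961×115.83 = 53.1249 per 100000.
Eldora: 0.2863×3.64 + 0.2132×22.89 + 0.3043×67.18 + 0.1961×122.92 = 50.4794 per 100000.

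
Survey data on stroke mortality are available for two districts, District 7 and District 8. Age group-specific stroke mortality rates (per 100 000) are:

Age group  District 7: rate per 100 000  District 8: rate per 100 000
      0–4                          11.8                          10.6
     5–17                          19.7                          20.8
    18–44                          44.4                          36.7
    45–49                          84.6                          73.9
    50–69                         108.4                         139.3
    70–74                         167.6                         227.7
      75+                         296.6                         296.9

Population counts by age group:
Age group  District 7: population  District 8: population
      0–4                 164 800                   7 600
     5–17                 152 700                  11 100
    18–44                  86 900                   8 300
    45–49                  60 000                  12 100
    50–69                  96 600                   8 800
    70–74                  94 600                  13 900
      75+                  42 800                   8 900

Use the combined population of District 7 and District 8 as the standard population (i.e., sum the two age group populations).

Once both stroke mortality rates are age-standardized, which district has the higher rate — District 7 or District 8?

District 8

Combined standard total = 769 100; weights = 0.2242, 0.2130, 0.1238, 0.0937, 0.1370, 0.1411, 0.0672.
District 7: 0.2242×11.8 + 0.2130×19.7 + 0.1238×44.4 + 0.0937×84.6 + 0.1370×108.4 + 0.1411×167.6 + 0.0672×296.6 = 78.7048 per 100 000.
District 8: 0.2242×10.6 + 0.2130×20.8 + 0.1238×36.7 + 0.0937×73.9 + 0.1370×139.3 + 0.1411×227.7 + 0.0672×296.9 = 89.4473 per 100 000.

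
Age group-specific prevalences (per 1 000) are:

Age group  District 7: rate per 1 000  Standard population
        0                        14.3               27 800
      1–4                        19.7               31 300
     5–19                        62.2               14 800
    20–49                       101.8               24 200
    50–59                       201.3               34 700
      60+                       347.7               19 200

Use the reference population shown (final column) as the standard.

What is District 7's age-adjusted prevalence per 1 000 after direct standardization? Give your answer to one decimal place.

Standard total = 152 000; weights = 0.1829, 0.2059, 0.0974, 0.1592, 0.2283, 0.1263.
Standardized rate: 0.1829×14.3 + 0.2059×19.7 + 0.0974×62.2 + 0.1592×101.8 + 0.2283×201.3 + 0.1263×347.7 = 118.8107 per 1 000.

118.8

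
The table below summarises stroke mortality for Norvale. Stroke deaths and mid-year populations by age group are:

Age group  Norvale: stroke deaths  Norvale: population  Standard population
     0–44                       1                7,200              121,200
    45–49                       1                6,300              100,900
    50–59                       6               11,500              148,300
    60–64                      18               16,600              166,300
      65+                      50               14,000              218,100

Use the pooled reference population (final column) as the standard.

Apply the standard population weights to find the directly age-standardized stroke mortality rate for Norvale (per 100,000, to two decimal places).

141.69

Age-specific rates per 100,000 for Norvale: 13.89, 15.87, 52.17, 108.43, 357.14.
Standard total = 754,800; weights = 0.1606, 0.1337, 0.1965, 0.2203, 0.2890.
Standardized rate: 0.1606×13.89 + 0.1337×15.87 + 0.1965×52.17 + 0.2203×108.43 + 0.2890×357.14 = 141.6901 per 100,000.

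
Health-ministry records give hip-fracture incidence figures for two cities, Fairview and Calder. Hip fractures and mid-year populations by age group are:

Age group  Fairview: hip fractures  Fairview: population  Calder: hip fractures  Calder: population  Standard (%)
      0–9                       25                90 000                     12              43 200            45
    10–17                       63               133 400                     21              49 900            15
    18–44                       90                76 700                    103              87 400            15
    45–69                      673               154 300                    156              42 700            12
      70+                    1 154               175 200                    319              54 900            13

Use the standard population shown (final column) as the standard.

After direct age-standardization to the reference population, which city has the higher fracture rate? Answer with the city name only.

Fairview

Age-specific rates per 100 000 for Fairview: 27.78, 47.23, 117.34, 436.16, 658.68.
For Calder: 27.78, 42.08, 117.85, 365.34, 581.06.
Standard weights: 0.45, 0.15, 0.15, 0.12, 0.13.
Fairview: 0.4500×27.78 + 0.1500×47.23 + 0.1500×117.34 + 0.1200×436.16 + 0.1300×658.68 = 175.1525 per 100 000.
Calder: 0.4500×27.78 + 0.1500×42.08 + 0.1500×117.85 + 0.1200×365.34 + 0.1300×581.06 = 155.8681 per 100 000.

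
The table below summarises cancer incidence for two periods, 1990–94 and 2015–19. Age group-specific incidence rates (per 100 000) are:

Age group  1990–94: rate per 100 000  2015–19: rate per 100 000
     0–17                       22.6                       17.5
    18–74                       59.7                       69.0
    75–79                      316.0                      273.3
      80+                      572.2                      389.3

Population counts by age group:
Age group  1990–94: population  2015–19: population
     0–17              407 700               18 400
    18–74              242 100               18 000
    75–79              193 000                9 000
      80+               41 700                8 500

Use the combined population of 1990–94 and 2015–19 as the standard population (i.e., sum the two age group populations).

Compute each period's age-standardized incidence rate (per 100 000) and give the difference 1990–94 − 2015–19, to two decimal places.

Combined standard total = 938 400; weights = 0.4541, 0.2772, 0.2153, 0.0535.
1990–94: 0.4541×22.6 + 0.2772×59.7 + 0.2153×316.0 + 0.0535×572.2 = 125.4415 per 100 000.
2015–19: 0.4541×17.5 + 0.2772×69.0 + 0.2153×273.3 + 0.0535×389.3 = 106.7275 per 100 000.
Difference = 125.4415 − 106.7275 = 18.7139.

18.71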